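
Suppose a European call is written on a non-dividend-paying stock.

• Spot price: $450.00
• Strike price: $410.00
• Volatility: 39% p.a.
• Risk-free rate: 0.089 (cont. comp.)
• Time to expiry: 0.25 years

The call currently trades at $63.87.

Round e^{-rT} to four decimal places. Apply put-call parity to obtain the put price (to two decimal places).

$14.85

exp(−rT) = exp(−0.089·0.25) = 0.9780
Put-call parity: C − P = S − K·e^(−rT) = 450 − 410·0.9780 = 450 − 400.9800 = 49.0200
P = C − (C − P) = 63.87 − (49.0200) = 14.8500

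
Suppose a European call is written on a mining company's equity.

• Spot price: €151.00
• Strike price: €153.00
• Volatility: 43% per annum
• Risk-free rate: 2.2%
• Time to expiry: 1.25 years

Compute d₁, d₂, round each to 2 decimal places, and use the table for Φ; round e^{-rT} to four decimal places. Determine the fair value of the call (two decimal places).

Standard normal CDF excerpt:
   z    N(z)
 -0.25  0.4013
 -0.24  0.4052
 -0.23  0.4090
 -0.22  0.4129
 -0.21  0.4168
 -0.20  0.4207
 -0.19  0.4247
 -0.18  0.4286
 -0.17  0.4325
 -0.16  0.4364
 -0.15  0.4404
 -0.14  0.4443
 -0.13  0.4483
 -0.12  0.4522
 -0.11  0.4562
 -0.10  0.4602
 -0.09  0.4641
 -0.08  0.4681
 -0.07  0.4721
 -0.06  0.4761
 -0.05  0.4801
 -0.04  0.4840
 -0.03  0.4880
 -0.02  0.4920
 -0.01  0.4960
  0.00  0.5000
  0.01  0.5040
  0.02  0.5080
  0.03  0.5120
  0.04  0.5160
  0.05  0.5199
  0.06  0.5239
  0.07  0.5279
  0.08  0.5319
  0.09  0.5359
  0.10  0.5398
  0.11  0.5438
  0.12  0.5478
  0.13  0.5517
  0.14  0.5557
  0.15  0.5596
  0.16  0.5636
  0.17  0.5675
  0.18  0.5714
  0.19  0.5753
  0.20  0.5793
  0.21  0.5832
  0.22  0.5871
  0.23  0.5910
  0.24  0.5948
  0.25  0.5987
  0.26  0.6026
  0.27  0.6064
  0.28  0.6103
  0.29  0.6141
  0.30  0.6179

€29.52

T = 1.25;  σ√T = 0.4808
d₁ = [ln(151/153) + (0.022 + 0.43²/2)·1.25] / 0.4808 = [-0.0132 + 0.1431] / 0.4808 = 0.2702 ≈ 0.27
d₂ = d₁ − σ√T = 0.2702 − 0.4808 = -0.2105 ≈ -0.21
e^(−rT) = e^(−0.022·1.25) = 0.9729
C = 151·N(0.27) − 153·0.9729·N(-0.21) = 151·0.6064 − 153·0.9729·0.4168 = 91.5664 − 62.0422 = 29.5242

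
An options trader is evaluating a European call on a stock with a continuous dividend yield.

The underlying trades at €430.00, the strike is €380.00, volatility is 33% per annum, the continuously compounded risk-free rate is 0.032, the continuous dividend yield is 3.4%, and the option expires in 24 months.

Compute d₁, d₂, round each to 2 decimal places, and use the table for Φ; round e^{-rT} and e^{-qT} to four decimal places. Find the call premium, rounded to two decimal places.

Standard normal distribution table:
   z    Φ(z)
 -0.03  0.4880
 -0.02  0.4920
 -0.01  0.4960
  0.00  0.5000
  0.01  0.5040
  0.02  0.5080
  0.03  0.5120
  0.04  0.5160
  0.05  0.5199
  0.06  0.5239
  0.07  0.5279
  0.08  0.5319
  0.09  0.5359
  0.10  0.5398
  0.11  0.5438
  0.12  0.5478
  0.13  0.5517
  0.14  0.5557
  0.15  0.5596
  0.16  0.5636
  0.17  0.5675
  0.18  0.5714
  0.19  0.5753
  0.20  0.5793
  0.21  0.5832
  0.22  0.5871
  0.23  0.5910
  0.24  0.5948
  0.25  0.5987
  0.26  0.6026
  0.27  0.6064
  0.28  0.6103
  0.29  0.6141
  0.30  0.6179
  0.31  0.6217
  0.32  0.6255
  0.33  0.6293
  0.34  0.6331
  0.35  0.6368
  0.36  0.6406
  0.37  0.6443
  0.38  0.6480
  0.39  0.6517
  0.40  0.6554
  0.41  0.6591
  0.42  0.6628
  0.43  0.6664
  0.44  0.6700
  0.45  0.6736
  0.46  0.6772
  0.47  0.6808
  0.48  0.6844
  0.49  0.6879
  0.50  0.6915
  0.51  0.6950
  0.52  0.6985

€95.29

T = 2;  σ√T = 0.4667
d₁ = [ln(430/380) + (0.032 − 0.034 + 0.33²/2)·2] / 0.4667 = [0.1236 + 0.1049] / 0.4667 = 0.4896 ⇒ 0.49
d₂ = d₁ − σ√T = 0.4896 − 0.4667 = 0.0230 ⇒ 0.02
e^(−qT) = e^(−0.034·2) = 0.9343;  e^(−rT) = e^(−0.032·2) = 0.9380
C = 430·0.9343·N(0.49) − 380·0.9380·N(0.02) = 430·0.9343·0.6879 − 380·0.9380·0.5080 = 276.3631 − 181.0715 = 95.2916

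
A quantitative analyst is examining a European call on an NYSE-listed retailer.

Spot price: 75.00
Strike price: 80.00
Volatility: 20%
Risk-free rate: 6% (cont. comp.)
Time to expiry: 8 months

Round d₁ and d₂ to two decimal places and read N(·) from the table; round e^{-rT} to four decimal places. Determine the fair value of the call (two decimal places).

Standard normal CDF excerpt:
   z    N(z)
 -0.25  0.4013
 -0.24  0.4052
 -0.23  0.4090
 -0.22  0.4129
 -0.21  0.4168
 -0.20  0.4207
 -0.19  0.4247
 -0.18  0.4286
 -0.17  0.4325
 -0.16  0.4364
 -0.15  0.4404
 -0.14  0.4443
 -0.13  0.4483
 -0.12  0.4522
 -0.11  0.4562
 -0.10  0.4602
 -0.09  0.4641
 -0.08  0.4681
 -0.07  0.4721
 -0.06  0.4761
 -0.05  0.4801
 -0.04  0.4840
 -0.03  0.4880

σ√T = 0.2 × 0.8165 = 0.1633
d₁ = [ln(75/80) + (0.06 + 0.2²/2)·0.6667] / 0.1633 = [-0.0645 + 0.0533] / 0.1633 = -0.0686 ⇒ -0.07
d₂ = d₁ − σ√T = -0.0686 − 0.1633 = -0.2319 ⇒ -0.23
e^(−rT) = e^(−0.06·0.6667) = 0.9608
N(d₁) = N(-0.07) = 0.4721;  N(d₂) = N(-0.23) = 0.4090
C = 75·0.4721 − 80·0.9608·0.4090 = 35.4075 − 31.4374 = 3.9701

3.97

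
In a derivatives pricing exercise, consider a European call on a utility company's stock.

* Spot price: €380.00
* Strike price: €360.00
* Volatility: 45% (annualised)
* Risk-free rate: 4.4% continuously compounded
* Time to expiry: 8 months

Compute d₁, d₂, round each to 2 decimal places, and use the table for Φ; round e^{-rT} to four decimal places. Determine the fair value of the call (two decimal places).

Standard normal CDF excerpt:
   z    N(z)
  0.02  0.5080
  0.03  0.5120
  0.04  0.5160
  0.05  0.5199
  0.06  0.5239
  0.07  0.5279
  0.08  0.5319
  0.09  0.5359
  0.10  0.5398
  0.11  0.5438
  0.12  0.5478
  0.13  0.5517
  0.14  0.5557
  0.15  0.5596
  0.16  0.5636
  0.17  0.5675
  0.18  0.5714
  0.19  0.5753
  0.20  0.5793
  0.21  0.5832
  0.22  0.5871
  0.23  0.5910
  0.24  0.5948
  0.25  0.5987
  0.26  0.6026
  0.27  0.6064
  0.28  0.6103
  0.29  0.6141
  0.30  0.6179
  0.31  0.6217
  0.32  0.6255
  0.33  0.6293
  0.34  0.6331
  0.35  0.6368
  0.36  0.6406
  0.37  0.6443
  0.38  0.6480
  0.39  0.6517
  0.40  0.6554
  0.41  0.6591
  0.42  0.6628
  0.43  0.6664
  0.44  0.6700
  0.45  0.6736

€70.07

σ√T = 0.45·√0.6667 = 0.3674
ln(S/K) + (r + σ²/2)T = ln(380/360) + (0.044 + 0.45²/2)·0.6667 = 0.0541 + 0.0968 = 0.1509
d₁ = 0.1509 / 0.3674 = 0.4107 which rounds to 0.41
d₂ = d₁ − σ√T = 0.4107 − 0.3674 = 0.0433 which rounds to 0.04
e^(−rT) = e^(−0.044·0.6667) = 0.9711
C = 380·N(0.41) − 360·0.9711·N(0.04) = 380·0.6591 − 360·0.9711·0.5160 = 250.4580 − 180.3915 = 70.0665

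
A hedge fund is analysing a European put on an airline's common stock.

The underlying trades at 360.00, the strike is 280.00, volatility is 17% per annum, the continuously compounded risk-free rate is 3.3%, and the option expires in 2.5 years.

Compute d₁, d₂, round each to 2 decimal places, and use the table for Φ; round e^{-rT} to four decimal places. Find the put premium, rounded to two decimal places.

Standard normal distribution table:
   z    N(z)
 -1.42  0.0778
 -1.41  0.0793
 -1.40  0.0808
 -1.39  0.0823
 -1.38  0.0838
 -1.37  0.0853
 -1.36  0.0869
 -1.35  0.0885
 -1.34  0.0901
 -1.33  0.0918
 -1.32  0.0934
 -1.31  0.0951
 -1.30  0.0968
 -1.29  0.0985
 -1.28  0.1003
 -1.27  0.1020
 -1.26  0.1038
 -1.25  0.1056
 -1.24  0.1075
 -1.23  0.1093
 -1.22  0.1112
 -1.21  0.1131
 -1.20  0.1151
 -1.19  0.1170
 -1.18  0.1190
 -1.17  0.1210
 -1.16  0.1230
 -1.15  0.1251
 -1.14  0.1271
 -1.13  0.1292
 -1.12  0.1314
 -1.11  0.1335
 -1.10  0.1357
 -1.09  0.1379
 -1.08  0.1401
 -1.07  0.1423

4.25

T = 2.5;  σ√T = 0.2688
d₁ = [ln(360/280) + (0.033 + 0.17²/2)·2.5] / 0.2688 = [0.2513 + 0.1186] / 0.2688 = 1.3763 which rounds to 1.38
d₂ = d₁ − σ√T = 1.3763 − 0.2688 = 1.1075 which rounds to 1.11
e^(−rT) = e^(−0.033·2.5) = 0.9208
N(−d₂) = N(-1.11) = 0.1335;  N(−d₁) = N(-1.38) = 0.0838
P = 280·0.9208·0.1335 − 360·0.0838 = 34.4195 − 30.1680 = 4.2515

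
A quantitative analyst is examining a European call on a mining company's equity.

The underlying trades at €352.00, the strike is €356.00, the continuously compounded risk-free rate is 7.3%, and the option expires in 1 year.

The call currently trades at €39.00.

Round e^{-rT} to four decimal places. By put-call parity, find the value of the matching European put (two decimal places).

€17.94

exp(−rT) = exp(−0.073·1) = 0.9296
Put-call parity: C − P = S − K·e^(−rT) = 352 − 356·0.9296 = 352 − 330.9376 = 21.0624
P = C − (C − P) = 39.00 − (21.0624) = 17.9376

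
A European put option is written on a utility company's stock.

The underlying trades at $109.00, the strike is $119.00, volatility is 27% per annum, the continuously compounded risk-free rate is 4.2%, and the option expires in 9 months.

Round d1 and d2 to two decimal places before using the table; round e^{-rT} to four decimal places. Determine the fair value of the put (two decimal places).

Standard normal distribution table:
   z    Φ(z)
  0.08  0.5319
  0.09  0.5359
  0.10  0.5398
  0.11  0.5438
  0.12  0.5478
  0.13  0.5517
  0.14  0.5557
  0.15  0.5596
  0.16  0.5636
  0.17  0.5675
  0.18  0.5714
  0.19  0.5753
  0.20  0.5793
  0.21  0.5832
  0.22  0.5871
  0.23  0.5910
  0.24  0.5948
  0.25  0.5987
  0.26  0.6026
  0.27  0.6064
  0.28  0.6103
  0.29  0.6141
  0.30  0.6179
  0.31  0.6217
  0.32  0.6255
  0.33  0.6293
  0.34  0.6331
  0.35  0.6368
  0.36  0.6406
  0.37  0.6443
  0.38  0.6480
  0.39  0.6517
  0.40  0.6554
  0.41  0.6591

$14.16

σ√T = 0.27 × 0.8660 = 0.2338
d₁ = [ln(109/119) + (0.042 + 0.27²/2)·0.75] / 0.2338 = [-0.0878 + 0.0588] / 0.2338 = -0.1238 ⇒ -0.12
d₂ = d₁ − σ√T = -0.1238 − 0.2338 = -0.3576 ⇒ -0.36
exp(−rT) = exp(−0.042·0.75) = 0.9690
P = 119·0.9690·N(0.36) − 109·N(0.12) = 119·0.9690·0.6406 − 109·0.5478 = 73.8682 − 59.7102 = 14.1580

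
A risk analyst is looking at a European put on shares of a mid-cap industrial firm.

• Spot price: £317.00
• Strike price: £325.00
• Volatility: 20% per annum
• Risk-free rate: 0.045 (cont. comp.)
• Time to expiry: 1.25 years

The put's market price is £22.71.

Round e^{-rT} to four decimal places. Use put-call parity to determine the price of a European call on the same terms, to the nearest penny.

£32.49

exp(−rT) = exp(−0.045·1.25) = 0.9453
Put-call parity: C − P = S − K·e^(−rT) = 317 − 325·0.9453 = 317 − 307.2225 = 9.7775
C = P + (C − P) = 22.71 + (9.7775) = 32.4875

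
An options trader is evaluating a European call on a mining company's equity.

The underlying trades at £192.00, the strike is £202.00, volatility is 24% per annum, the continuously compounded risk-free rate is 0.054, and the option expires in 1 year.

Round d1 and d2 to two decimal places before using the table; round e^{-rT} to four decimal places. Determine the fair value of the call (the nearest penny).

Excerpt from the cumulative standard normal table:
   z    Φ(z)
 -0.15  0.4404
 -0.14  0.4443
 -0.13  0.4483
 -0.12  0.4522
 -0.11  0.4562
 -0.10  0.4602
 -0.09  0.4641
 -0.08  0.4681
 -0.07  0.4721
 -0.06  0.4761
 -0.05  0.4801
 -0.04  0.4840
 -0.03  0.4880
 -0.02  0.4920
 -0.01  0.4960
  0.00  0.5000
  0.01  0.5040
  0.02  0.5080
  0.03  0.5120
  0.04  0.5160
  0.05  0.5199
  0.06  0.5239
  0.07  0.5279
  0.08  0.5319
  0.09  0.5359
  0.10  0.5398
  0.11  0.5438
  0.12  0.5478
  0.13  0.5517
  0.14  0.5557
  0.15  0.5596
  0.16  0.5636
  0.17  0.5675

£18.62

T = 1;  σ√T = 0.2400
d₁ = [ln(192/202) + (0.054 + 0.24²/2)·1] / 0.2400 = [-0.0508 + 0.0828] / 0.2400 = 0.1334 which rounds to 0.13
d₂ = d₁ − σ√T = 0.1334 − 0.2400 = -0.1066 which rounds to -0.11
exp(−rT) = exp(−0.054·1) = 0.9474
N(d₁) = N(0.13) = 0.5517;  N(d₂) = N(-0.11) = 0.4562
C = 192·0.5517 − 202·0.9474·0.4562 = 105.9264 − 87.3052 = 18.6212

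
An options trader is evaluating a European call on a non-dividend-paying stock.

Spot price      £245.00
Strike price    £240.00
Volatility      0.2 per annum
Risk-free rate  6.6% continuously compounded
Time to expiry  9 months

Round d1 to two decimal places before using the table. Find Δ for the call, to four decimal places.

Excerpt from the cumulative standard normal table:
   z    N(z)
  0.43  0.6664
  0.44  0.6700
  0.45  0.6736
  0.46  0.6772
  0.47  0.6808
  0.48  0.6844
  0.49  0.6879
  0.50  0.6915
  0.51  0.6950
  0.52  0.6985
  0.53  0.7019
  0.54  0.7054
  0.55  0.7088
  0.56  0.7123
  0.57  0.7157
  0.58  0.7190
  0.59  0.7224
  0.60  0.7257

0.6879

σ√T = 0.2·√0.75 = 0.1732
d₁ = [ln(245/240) + (0.066 + ½·0.2²)·0.75] / (σ√T) = (0.0206 + 0.0645) / 0.1732 = 0.4914 → 0.49
N(d₁) = N(0.49) = 0.6879
Δ_call = N(d₁) = 0.6879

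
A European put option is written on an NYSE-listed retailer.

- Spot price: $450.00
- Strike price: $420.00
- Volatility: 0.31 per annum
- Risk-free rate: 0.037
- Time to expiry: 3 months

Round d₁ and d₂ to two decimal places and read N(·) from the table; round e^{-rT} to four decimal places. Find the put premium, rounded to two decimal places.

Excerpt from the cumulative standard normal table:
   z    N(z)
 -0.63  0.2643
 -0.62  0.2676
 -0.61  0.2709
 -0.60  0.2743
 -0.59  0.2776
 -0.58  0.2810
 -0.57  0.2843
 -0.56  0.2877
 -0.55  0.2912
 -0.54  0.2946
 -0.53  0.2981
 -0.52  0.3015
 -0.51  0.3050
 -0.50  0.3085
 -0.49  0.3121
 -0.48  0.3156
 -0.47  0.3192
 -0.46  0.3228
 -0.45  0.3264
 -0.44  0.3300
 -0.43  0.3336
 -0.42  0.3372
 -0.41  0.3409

T = 0.25;  σ√T = 0.1550
d₁ = [ln(450/420) + (0.037 + ½·0.31²)·0.25] / (σ√T) = (0.0690 + 0.0213) / 0.1550 = 0.5823 which rounds to 0.58
d₂ = 0.5823 − 0.1550 = 0.4273 which rounds to 0.43
exp(−rT) = exp(−0.037·0.25) = 0.9908
P = 420·0.9908·N(-0.43) − 450·N(-0.58) = 420·0.9908·0.3336 − 450·0.2810 = 138.8230 − 126.4500 = 12.3730

$12.37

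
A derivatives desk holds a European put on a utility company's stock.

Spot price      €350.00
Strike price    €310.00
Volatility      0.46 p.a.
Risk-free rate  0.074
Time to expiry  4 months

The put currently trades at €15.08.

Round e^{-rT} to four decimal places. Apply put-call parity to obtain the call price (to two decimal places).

€62.64

exp(−rT) = exp(−0.074·0.3333) = 0.9756
Put-call parity: C − P = S − K·e^(−rT) = 350 − 310·0.9756 = 350 − 302.4360 = 47.5640
C = P + (C − P) = 15.08 + (47.5640) = 62.6440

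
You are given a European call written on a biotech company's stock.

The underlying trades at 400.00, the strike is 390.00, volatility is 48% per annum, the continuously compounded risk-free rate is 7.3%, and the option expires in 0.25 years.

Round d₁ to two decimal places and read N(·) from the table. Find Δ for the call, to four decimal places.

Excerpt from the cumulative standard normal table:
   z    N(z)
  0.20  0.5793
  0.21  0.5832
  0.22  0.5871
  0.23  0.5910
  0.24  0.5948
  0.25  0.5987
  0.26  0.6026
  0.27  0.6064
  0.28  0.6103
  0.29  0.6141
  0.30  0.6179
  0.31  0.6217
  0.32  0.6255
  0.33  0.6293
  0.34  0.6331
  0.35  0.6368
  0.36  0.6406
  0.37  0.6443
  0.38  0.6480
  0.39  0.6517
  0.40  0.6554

0.6179

σ√T = 0.48·√0.25 = 0.2400
d₁ = [ln(400/390) + (0.073 + 0.48²/2)·0.25] / 0.2400 = [0.0253 + 0.0470] / 0.2400 = 0.3015 ⇒ 0.30
N(d₁) = N(0.30) = 0.6179
Δ_call = N(d₁) = 0.6179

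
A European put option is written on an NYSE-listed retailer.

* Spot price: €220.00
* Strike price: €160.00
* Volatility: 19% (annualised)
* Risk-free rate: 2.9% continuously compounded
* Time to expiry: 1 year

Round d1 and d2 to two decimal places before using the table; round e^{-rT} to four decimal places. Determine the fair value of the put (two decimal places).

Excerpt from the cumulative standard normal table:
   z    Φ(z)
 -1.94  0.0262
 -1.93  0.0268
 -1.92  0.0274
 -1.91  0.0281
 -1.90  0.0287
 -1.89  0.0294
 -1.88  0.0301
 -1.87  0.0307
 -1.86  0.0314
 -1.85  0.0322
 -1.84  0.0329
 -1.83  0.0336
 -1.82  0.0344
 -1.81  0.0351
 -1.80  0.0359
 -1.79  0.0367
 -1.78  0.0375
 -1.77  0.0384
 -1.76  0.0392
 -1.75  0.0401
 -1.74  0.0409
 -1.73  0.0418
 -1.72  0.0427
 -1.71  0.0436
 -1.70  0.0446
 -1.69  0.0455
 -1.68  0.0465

€0.47

σ√T = 0.19·√1 = 0.1900
d₁ = [ln(220/160) + (0.029 + 0.19²/2)·1] / 0.1900 = [0.3185 + 0.0471] / 0.1900 = 1.9237 ≈ 1.92
d₂ = d₁ − σ√T = 1.9237 − 0.1900 = 1.7337 ≈ 1.73
exp(−rT) = exp(−0.029·1) = 0.9714
N(−d₂) = N(-1.73) = 0.0418;  N(−d₁) = N(-1.92) = 0.0274
P = 160·0.9714·0.0418 − 220·0.0274 = 6.4967 − 6.0280 = 0.4687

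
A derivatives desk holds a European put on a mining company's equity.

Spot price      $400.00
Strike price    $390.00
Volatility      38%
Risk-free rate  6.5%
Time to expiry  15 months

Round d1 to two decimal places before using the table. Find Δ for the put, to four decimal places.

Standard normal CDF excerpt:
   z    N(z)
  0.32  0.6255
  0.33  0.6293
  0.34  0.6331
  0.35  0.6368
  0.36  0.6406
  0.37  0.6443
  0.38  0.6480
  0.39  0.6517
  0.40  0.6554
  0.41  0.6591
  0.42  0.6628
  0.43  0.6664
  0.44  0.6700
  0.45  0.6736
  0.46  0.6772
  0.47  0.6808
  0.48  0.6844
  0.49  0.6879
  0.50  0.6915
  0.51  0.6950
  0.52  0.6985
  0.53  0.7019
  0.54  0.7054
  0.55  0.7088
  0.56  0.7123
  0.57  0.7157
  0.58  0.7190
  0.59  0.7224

-0.3228

T = 1.25;  σ√T = 0.4249
d₁ = [ln(400/390) + (0.065 + 0.38²/2)·1.25] / 0.4249 = [0.0253 + 0.1715] / 0.4249 = 0.4633 which rounds to 0.46
N(d₁) = N(0.46) = 0.6772
Δ_put = N(d₁) − 1 = 0.6772 − 1 = -0.3228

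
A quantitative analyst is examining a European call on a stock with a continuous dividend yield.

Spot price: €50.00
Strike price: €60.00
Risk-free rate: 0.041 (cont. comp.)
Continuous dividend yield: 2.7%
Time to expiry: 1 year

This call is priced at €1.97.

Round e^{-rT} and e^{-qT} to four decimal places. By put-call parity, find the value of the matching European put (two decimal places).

exp(−qT) = exp(−0.027·1) = 0.9734;  exp(−rT) = exp(−0.041·1) = 0.9598
Put-call parity: C − P = S·e^(−qT) − K·e^(−rT) = 50·0.9734 − 60·0.9598 = 48.6700 − 57.5880 = -8.9180
P = C − (C − P) = 1.97 − (-8.9180) = 10.8880

€10.89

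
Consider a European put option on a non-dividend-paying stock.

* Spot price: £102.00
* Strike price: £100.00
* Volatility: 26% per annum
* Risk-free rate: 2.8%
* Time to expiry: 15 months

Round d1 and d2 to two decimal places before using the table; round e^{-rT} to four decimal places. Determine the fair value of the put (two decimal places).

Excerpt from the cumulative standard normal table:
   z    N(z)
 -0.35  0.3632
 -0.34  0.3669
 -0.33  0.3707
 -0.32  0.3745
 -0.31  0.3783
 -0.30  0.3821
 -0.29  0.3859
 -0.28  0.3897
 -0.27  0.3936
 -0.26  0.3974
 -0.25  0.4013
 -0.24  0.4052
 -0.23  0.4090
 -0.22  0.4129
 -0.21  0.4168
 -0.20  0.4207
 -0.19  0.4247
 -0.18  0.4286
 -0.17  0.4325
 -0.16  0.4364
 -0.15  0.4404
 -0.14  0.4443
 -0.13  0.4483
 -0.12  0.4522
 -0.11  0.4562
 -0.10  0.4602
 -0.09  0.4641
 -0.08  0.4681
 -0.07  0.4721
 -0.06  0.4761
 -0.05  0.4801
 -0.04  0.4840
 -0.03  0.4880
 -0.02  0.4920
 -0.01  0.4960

£8.92

σ√T = 0.26·√1.25 = 0.2907
d₁ = [ln(102/100) + (0.028 + 0.26²/2)·1.25] / 0.2907 = [0.0198 + 0.0773] / 0.2907 = 0.3339 ⇒ 0.33
d₂ = d₁ − σ√T = 0.3339 − 0.2907 = 0.0432 ⇒ 0.04
e^(−rT) = e^(−0.028·1.25) = 0.9656
N(−d₂) = N(-0.04) = 0.4840;  N(−d₁) = N(-0.33) = 0.3707
P = 100·0.9656·0.4840 − 102·0.3707 = 46.7350 − 37.8114 = 8.9236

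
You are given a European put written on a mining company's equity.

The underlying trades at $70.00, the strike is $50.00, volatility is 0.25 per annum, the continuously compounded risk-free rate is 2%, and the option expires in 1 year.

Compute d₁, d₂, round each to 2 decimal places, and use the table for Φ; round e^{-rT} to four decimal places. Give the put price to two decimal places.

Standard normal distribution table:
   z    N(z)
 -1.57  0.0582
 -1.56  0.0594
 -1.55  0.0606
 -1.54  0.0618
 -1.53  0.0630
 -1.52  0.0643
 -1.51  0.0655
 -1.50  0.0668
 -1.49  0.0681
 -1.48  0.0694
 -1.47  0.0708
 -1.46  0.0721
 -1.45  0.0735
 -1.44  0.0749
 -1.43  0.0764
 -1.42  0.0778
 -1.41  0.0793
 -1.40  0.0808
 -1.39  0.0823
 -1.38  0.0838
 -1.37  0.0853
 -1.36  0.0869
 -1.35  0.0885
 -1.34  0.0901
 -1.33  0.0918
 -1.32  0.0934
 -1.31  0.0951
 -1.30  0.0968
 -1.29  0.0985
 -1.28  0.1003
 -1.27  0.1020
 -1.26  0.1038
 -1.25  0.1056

$0.50

T = 1;  σ√T = 0.2500
ln(S/K) + (r + σ²/2)T = ln(70/50) + (0.02 + 0.25²/2)·1 = 0.3365 + 0.0513 = 0.3877
d₁ = 0.3877 / 0.2500 = 1.5509 → 1.55
d₂ = d₁ − σ√T = 1.5509 − 0.2500 = 1.3009 → 1.30
exp(−rT) = exp(−0.02·1) = 0.9802
N(−d₂) = N(-1.30) = 0.0968;  N(−d₁) = N(-1.55) = 0.0606
P = 50·0.9802·0.0968 − 70·0.0606 = 4.7442 − 4.2420 = 0.5022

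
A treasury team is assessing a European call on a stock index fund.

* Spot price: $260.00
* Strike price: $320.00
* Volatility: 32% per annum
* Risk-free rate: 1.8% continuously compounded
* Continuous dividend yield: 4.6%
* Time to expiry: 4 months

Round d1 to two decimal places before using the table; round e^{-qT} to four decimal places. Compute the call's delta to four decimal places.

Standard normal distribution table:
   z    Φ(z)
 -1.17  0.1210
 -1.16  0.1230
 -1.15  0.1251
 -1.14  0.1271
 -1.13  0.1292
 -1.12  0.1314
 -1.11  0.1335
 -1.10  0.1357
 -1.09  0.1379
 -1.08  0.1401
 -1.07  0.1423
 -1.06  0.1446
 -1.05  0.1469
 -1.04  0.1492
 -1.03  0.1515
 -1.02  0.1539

σ√T = 0.32·√0.3333 = 0.1848
d₁ = [ln(260/320) + (0.018 − 0.046 + 0.32²/2)·0.3333] / 0.1848 = [-0.2076 + 0.0077] / 0.1848 = -1.0820 ≈ -1.08
N(d₁) = N(-1.08) = 0.1401
Δ_call = exp(−qT)·N(d₁) = 0.9848·0.1401 = 0.1380

0.1380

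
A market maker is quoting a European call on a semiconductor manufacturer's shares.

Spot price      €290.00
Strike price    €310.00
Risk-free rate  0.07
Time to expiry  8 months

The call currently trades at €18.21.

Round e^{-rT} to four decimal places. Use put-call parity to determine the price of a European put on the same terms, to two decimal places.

€24.07

e^(−rT) = e^(−0.07·0.6667) = 0.9544
Put-call parity: C − P = S − K·e^(−rT) = 290 − 310·0.9544 = 290 − 295.8640 = -5.8640
P = C − (C − P) = 18.21 − (-5.8640) = 24.0740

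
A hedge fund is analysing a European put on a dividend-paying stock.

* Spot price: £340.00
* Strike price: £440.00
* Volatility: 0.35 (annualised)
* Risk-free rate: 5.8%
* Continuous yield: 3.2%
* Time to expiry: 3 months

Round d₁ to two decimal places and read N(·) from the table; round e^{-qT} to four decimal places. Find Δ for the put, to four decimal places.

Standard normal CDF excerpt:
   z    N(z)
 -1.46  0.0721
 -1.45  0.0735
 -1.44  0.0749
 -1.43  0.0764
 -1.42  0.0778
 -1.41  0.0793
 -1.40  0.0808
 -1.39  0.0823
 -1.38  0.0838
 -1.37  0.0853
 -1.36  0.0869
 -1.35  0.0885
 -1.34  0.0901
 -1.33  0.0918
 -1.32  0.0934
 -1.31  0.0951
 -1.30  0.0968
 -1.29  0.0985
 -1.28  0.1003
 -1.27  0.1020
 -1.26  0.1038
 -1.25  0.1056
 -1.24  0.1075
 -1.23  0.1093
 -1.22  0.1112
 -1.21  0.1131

-0.9042

T = 0.25;  σ√T = 0.1750
d₁ = [ln(340/440) + (0.058 − 0.032 + 0.35²/2)·0.25] / 0.1750 = [-0.2578 + 0.0218] / 0.1750 = -1.3487 ≈ -1.35
N(d₁) = N(-1.35) = 0.0885
Δ_put = exp(−qT)·(N(d₁) − 1) = 0.9920·(0.0885 − 1) = -0.9042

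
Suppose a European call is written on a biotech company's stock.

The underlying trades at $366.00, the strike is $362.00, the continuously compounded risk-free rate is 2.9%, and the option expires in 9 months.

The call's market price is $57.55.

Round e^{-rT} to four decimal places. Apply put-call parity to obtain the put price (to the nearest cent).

exp(−rT) = exp(−0.029·0.75) = 0.9785
Put-call parity: C − P = S − K·e^(−rT) = 366 − 362·0.9785 = 366 − 354.2170 = 11.7830
P = C − (C − P) = 57.55 − (11.7830) = 45.7670

$45.77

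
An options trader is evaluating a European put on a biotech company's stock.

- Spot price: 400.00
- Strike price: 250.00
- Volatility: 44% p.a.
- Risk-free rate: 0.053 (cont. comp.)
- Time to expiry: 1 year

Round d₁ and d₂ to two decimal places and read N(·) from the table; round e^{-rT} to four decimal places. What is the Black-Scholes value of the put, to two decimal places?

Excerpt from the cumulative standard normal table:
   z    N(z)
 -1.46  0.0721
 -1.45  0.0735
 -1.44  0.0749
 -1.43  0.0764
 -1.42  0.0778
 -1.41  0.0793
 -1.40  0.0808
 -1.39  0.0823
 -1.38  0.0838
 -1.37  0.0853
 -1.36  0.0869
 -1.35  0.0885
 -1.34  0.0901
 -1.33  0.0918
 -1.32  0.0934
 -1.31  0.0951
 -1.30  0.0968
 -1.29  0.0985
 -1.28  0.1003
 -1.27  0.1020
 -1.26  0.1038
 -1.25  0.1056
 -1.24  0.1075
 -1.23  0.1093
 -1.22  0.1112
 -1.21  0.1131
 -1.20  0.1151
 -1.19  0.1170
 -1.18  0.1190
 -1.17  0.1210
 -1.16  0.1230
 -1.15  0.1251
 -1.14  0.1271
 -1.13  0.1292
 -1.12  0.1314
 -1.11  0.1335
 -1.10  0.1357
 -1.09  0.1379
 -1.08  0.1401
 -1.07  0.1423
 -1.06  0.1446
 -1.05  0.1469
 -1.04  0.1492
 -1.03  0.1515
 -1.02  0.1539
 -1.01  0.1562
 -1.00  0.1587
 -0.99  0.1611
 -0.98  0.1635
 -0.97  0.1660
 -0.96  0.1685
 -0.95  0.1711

T = 1;  σ√T = 0.4400
d₁ = [ln(400/250) + (0.053 + 0.44²/2)·1] / 0.4400 = [0.4700 + 0.1498] / 0.4400 = 1.4086 ⇒ 1.41
d₂ = d₁ − σ√T = 1.4086 − 0.4400 = 0.9686 ⇒ 0.97
exp(−rT) = exp(−0.053·1) = 0.9484
N(−d₂) = N(-0.97) = 0.1660;  N(−d₁) = N(-1.41) = 0.0793
P = 250·0.9484·0.1660 − 400·0.0793 = 39.3586 − 31.7200 = 7.6386

7.64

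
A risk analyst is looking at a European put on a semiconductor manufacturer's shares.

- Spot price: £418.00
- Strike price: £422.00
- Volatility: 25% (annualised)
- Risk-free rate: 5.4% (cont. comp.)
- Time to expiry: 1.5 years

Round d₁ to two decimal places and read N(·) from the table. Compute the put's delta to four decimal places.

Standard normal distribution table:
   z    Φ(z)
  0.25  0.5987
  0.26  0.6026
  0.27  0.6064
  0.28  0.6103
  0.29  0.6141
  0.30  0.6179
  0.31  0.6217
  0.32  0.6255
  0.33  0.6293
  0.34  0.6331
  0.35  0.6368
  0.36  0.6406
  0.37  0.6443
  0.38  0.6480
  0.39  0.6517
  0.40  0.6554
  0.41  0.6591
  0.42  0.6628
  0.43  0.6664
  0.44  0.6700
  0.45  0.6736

-0.3483

σ√T = 0.25 × 1.2247 = 0.3062
d₁ = [ln(418/422) + (0.054 + ½·0.25²)·1.5] / (σ√T) = (-0.0095 + 0.1279) / 0.3062 = 0.3865 → 0.39
N(d₁) = N(0.39) = 0.6517
Δ_put = N(d₁) − 1 = 0.6517 − 1 = -0.3483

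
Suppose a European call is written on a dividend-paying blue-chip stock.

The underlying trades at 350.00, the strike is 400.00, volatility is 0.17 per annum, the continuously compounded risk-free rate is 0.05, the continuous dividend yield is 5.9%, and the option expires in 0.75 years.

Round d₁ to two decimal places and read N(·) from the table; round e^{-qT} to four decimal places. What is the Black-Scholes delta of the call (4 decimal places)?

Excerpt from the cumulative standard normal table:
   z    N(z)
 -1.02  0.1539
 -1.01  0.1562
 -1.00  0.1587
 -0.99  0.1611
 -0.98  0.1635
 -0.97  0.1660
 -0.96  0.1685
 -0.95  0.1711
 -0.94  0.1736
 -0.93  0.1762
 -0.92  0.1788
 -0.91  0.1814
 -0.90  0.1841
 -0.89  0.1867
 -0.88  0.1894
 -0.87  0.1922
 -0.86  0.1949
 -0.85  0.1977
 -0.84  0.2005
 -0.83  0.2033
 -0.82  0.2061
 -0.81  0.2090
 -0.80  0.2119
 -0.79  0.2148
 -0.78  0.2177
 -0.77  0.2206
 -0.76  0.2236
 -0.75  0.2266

σ√T = 0.17 × 0.8660 = 0.1472
ln(S/K) + (r − q + σ²/2)T = ln(350/400) + (0.05 − 0.059 + 0.17²/2)·0.75 = -0.1335 + 0.0041 = -0.1294
d₁ = -0.1294 / 0.1472 = -0.8792 ≈ -0.88
N(d₁) = N(-0.88) = 0.1894
Δ_call = e^(−qT)·N(d₁) = 0.9567·0.1894 = 0.1812

0.1812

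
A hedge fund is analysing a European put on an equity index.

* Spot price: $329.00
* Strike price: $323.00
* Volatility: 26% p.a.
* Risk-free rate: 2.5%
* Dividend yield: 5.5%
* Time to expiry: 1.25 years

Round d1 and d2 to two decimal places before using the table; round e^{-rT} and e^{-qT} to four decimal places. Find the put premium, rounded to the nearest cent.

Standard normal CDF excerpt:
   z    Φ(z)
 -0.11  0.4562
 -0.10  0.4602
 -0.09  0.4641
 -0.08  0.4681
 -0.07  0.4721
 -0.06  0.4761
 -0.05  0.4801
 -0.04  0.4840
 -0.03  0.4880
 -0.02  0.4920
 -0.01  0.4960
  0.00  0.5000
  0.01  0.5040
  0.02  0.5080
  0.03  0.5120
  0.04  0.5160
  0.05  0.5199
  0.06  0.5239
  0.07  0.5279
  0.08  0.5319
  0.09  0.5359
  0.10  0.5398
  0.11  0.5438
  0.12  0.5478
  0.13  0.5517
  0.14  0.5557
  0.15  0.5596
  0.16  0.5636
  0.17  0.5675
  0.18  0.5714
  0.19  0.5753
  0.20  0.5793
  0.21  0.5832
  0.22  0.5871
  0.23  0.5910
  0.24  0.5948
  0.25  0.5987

T = 1.25;  σ√T = 0.2907
d₁ = [ln(329/323) + (0.025 − 0.055 + 0.26²/2)·1.25] / 0.2907 = [0.0184 + 0.0048] / 0.2907 = 0.0797 ≈ 0.08
d₂ = d₁ − σ√T = 0.0797 − 0.2907 = -0.2110 ≈ -0.21
exp(−qT) = exp(−0.055·1.25) = 0.9336;  exp(−rT) = exp(−0.025·1.25) = 0.9692
P = 323·0.9692·N(0.21) − 329·0.9336·N(-0.08) = 323·0.9692·0.5832 − 329·0.9336·0.4681 = 182.5717 − 143.7790 = 38.7927

$38.79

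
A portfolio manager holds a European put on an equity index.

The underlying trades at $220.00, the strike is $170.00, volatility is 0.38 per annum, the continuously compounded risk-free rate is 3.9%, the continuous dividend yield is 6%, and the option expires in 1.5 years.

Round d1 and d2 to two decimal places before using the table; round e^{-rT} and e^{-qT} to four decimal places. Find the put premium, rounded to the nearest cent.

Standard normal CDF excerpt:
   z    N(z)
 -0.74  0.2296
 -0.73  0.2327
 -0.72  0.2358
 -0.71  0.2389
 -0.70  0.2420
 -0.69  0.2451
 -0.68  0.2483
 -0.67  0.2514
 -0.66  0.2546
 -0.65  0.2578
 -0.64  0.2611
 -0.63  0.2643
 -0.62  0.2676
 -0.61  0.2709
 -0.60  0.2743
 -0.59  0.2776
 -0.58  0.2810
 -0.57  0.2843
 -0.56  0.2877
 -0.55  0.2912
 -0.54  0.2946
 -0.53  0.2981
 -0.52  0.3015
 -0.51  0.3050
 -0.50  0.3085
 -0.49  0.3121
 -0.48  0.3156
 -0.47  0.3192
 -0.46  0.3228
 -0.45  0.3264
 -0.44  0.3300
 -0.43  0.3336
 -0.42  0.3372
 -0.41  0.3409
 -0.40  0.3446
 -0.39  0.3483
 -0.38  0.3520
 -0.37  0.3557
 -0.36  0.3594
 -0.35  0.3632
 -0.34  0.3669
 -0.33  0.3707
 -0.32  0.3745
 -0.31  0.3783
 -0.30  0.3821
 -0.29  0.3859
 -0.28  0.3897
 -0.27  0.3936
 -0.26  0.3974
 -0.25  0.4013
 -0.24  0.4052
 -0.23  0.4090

σ√T = 0.38·√1.5 = 0.4654
d₁ = [ln(220/170) + (0.039 − 0.06 + ½·0.38²)·1.5] / (σ√T) = (0.2578 + 0.0768) / 0.4654 = 0.7190 ≈ 0.72
d₂ = 0.7190 − 0.4654 = 0.2536 ≈ 0.25
exp(−qT) = exp(−0.06·1.5) = 0.9139;  exp(−rT) = exp(−0.039·1.5) = 0.9432
P = 170·0.9432·N(-0.25) − 220·0.9139·N(-0.72) = 170·0.9432·0.4013 − 220·0.9139·0.2358 = 64.3460 − 47.4095 = 16.9366

$16.94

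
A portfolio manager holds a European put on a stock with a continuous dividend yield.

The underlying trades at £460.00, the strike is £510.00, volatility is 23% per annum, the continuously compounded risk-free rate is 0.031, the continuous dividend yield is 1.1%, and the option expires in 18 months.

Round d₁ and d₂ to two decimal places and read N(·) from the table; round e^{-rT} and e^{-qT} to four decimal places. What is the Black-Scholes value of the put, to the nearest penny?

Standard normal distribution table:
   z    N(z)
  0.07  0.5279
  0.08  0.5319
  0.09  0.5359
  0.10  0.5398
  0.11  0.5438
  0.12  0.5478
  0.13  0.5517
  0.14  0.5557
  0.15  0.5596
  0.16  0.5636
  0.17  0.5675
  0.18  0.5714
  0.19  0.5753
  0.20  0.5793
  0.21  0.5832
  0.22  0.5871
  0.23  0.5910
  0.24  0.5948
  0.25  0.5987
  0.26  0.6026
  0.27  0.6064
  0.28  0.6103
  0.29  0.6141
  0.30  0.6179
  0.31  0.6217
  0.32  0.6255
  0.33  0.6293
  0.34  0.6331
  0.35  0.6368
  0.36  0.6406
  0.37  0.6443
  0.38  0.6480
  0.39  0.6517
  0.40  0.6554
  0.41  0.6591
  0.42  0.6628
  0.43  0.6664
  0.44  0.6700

T = 1.5;  σ√T = 0.2817
d₁ = [ln(460/510) + (0.031 − 0.011 + 0.23²/2)·1.5] / 0.2817 = [-0.1032 + 0.0697] / 0.2817 = -0.1190 ≈ -0.12
d₂ = d₁ − σ√T = -0.1190 − 0.2817 = -0.4006 ≈ -0.40
e^(−qT) = e^(−0.011·1.5) = 0.9836;  e^(−rT) = e^(−0.031·1.5) = 0.9546
N(−d₂) = N(0.40) = 0.6554;  N(−d₁) = N(0.12) = 0.5478
P = 510·0.9546·0.6554 − 460·0.9836·0.5478 = 319.0789 − 247.8554 = 71.2235

£71.22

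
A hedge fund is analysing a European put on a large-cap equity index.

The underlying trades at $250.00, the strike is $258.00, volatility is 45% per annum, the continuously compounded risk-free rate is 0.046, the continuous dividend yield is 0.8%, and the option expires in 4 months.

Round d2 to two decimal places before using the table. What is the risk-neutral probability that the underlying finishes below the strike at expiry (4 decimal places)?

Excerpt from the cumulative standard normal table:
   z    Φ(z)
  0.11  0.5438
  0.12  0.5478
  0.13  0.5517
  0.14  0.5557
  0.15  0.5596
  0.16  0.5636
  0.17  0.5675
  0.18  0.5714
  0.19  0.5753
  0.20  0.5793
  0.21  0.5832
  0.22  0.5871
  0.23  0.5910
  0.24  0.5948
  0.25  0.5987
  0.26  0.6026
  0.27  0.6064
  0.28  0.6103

T = 0.3333;  σ√T = 0.2598
ln(S/K) + (r − q + σ²/2)T = ln(250/258) + (0.046 − 0.008 + 0.45²/2)·0.3333 = -0.0315 + 0.0464 = 0.0149
d₁ = 0.0149 / 0.2598 = 0.0574 ⇒ 0.06
d₂ = d₁ − σ√T = 0.0574 − 0.2598 = -0.2024 ⇒ -0.20
Pr(exercise) under Q = N(−d₂) = N(0.20) = 0.5793

0.5793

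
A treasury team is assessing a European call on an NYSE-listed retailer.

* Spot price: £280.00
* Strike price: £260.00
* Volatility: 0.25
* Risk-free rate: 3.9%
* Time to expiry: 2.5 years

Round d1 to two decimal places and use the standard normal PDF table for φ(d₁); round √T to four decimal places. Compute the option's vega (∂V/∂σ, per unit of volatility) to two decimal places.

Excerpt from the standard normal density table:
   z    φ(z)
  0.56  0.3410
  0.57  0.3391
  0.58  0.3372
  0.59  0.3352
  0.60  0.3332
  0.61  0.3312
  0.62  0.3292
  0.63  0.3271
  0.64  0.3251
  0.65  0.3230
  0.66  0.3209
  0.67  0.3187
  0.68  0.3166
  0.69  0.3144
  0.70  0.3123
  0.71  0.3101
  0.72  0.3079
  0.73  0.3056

T = 2.5;  σ√T = 0.3953
ln(S/K) + (r + σ²/2)T = ln(280/260) + (0.039 + 0.25²/2)·2.5 = 0.0741 + 0.1756 = 0.2497
d₁ = 0.2497 / 0.3953 = 0.6318 ≈ 0.63
√T = √2.5 = 1.5811
φ(d₁) = φ(0.63) = 0.3271
vega = S·φ(d₁)·√T = 280·0.3271·1.5811 = 144.8098
(Vega is the same for a European call and put with the same parameters.)

144.81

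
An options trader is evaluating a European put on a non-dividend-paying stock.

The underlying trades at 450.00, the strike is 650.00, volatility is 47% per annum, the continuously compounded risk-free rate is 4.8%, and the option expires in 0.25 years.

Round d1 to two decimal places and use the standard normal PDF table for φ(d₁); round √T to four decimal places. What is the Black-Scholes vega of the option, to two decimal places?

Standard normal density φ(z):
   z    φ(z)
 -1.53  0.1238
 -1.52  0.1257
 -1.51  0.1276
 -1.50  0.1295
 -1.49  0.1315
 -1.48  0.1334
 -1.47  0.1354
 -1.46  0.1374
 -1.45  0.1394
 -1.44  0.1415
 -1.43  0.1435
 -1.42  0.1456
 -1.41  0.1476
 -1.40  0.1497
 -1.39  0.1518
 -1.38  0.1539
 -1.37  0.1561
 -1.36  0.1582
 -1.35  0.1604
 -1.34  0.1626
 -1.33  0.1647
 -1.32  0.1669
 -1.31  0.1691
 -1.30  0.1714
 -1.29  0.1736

σ√T = 0.47 × 0.5000 = 0.2350
ln(S/K) + (r + σ²/2)T = ln(450/650) + (0.048 + 0.47²/2)·0.25 = -0.3677 + 0.0396 = -0.3281
d₁ = -0.3281 / 0.2350 = -1.3962 → -1.40
√T = √0.25 = 0.5000
φ(d₁) = φ(-1.40) = 0.1497
vega = S·φ(d₁)·√T = 450·0.1497·0.5000 = 33.6825
(Vega is the same for a European call and put with the same parameters.)

33.68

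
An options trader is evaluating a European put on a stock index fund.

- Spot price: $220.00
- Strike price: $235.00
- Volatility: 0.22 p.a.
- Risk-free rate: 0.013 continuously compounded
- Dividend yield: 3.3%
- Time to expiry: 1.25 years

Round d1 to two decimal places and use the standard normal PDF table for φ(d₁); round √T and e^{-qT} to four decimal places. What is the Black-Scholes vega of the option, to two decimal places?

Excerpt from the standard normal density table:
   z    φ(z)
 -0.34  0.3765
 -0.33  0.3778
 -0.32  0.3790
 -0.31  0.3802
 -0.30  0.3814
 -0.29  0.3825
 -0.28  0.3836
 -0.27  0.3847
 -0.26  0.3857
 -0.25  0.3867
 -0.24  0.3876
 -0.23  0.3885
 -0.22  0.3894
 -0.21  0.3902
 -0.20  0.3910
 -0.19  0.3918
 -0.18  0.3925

σ√T = 0.22·√1.25 = 0.2460
d₁ = [ln(220/235) + (0.013 − 0.033 + 0.22²/2)·1.25] / 0.2460 = [-0.0660 + 0.0052] / 0.2460 = -0.2468 which rounds to -0.25
√T = √1.25 = 1.1180
φ(d₁) = φ(-0.25) = 0.3867
e^(−qT) = e^(−0.033·1.25) = 0.9596
vega = S·e^(−qT)·φ(d₁)·√T = 220·0.9596·0.3867·1.1180 = 91.2702

91.27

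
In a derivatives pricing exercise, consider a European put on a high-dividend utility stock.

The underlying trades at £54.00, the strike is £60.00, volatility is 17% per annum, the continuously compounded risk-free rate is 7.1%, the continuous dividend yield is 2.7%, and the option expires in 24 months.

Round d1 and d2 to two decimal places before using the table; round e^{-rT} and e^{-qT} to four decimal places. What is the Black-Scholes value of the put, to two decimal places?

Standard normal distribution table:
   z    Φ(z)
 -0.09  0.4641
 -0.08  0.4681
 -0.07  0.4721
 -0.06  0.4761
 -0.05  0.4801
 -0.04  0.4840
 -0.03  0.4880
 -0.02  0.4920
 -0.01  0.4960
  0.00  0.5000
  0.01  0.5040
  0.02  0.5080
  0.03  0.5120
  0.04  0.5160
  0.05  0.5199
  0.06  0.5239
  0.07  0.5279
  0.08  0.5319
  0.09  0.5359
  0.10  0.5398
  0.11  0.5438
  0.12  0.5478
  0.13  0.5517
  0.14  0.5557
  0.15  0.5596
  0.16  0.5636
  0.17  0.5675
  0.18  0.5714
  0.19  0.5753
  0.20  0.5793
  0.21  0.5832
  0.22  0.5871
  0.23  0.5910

σ√T = 0.17 × 1.4142 = 0.2404
d₁ = [ln(54/60) + (0.071 − 0.027 + 0.17²/2)·2] / 0.2404 = [-0.1054 + 0.1169] / 0.2404 = 0.0480 which rounds to 0.05
d₂ = d₁ − σ√T = 0.0480 − 0.2404 = -0.1924 which rounds to -0.19
exp(−qT) = exp(−0.027·2) = 0.9474;  exp(−rT) = exp(−0.071·2) = 0.8676
P = 60·0.8676·N(0.19) − 54·0.9474·N(-0.05) = 60·0.8676·0.5753 − 54·0.9474·0.4801 = 29.9478 − 24.5617 = 5.3861

£5.39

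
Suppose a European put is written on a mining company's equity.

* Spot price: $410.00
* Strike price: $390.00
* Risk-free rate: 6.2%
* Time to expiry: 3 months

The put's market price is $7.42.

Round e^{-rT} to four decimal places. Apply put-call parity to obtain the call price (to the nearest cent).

$33.43

exp(−rT) = exp(−0.062·0.25) = 0.9846
Put-call parity: C − P = S − K·e^(−rT) = 410 − 390·0.9846 = 410 − 383.9940 = 26.0060
C = P + (C − P) = 7.42 + (26.0060) = 33.4260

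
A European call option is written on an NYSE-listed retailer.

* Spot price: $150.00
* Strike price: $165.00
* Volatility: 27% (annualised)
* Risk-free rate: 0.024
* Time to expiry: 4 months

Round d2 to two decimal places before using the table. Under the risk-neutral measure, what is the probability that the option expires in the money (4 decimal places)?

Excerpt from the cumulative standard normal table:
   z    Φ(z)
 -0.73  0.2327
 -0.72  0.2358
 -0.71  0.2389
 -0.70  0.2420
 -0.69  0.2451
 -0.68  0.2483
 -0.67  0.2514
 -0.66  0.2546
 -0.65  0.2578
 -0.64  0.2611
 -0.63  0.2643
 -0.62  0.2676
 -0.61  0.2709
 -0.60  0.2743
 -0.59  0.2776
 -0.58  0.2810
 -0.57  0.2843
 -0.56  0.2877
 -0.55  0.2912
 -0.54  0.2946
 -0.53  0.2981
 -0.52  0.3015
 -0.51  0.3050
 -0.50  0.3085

σ√T = 0.27 × 0.5774 = 0.1559
d₁ = [ln(150/165) + (0.024 + 0.27²/2)·0.3333] / 0.1559 = [-0.0953 + 0.0202] / 0.1559 = -0.4822 which rounds to -0.48
d₂ = d₁ − σ√T = -0.4822 − 0.1559 = -0.6380 which rounds to -0.64
Pr(exercise) under Q = N(d₂) = 0.2611

0.2611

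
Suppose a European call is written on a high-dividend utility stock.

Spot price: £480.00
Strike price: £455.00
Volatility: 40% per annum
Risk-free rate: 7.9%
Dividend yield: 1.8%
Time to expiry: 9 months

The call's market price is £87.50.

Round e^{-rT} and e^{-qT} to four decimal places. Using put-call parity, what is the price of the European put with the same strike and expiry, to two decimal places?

e^(−qT) = e^(−0.018·0.75) = 0.9866;  e^(−rT) = e^(−0.079·0.75) = 0.9425
Put-call parity: C − P = S·e^(−qT) − K·e^(−rT) = 480·0.9866 − 455·0.9425 = 473.5680 − 428.8375 = 44.7305
P = C − (C − P) = 87.50 − (44.7305) = 42.7695

£42.77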